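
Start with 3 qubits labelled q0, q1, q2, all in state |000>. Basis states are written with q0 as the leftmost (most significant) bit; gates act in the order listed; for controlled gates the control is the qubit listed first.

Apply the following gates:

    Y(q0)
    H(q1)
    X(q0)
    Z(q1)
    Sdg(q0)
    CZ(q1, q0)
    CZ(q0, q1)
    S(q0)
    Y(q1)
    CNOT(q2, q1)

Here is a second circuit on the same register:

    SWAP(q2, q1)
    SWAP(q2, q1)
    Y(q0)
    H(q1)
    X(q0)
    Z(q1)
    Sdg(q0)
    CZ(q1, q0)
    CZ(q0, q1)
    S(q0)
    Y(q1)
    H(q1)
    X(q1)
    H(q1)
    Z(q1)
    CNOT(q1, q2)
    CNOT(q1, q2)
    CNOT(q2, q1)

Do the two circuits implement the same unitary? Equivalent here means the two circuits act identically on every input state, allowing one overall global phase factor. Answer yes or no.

Yes: on every input state the two circuits agree up to one overall phase factor.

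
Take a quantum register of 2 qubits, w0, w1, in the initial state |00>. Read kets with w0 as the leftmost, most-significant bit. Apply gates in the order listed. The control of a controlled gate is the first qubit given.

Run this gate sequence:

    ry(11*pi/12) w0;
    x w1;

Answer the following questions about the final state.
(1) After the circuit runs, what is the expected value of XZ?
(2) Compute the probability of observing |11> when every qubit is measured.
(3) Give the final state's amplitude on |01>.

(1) The observable XZ averages to -sqrt(6)/4 + sqrt(2)/4.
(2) A full measurement returns |11> with probability sqrt(2)/8 + sqrt(6)/8 + 1/2.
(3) The amplitude on |01> is -sqrt(6 - 3*sqrt(2))/4 + sqrt(sqrt(2) + 2)/4.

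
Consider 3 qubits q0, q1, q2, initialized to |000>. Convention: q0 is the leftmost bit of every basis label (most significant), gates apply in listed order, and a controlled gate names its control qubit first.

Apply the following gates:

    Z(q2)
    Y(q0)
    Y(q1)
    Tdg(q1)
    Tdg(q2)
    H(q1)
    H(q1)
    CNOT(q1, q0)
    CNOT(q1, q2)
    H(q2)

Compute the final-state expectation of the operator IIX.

The observable IIX averages to -1.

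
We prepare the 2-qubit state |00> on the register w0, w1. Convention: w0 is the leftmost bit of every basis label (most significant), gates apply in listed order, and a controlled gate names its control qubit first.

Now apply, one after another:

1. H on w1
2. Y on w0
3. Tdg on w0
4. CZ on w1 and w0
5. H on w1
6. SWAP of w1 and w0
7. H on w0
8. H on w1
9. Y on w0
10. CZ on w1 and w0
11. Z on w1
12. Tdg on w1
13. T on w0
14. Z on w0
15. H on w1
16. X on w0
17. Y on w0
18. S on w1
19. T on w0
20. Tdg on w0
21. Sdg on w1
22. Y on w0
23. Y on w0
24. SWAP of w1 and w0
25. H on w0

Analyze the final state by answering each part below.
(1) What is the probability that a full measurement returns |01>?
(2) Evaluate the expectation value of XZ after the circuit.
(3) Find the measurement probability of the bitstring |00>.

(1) Outcome |01> occurs with probability 1/4. Key observation: gates 17-22 undo each other exactly, leaving only the rest of the circuit to track.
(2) In the final state, XZ has expectation sqrt(2)/2.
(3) The probability of measuring |00> is 1/4.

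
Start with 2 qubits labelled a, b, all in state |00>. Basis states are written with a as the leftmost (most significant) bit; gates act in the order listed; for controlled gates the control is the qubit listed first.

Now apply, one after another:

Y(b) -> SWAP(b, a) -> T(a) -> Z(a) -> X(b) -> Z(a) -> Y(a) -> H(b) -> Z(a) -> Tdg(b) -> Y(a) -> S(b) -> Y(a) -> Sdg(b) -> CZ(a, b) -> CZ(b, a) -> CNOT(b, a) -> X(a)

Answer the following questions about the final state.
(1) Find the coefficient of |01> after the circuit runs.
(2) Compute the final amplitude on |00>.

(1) The amplitude on |01> is -sqrt(2)/2.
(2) The final state's coefficient on |00> equals 0.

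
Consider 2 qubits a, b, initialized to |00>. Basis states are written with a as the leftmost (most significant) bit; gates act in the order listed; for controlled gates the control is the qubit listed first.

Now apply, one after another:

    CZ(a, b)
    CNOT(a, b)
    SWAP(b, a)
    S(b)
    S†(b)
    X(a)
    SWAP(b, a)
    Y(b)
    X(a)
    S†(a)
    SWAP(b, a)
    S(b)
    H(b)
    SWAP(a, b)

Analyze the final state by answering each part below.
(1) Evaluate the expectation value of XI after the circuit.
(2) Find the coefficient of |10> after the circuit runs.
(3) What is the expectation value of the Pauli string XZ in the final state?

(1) In the final state, XI has expectation -1. Key observation: the block from step 4 through step 5 cancels to the identity and can be dropped.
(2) The amplitude on |10> is sqrt(2)*I/2.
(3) The expectation value of XZ is -1.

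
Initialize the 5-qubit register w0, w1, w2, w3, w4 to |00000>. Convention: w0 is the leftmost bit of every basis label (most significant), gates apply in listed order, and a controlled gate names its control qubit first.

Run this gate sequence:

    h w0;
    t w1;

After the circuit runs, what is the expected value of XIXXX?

The expectation value of XIXXX is 0.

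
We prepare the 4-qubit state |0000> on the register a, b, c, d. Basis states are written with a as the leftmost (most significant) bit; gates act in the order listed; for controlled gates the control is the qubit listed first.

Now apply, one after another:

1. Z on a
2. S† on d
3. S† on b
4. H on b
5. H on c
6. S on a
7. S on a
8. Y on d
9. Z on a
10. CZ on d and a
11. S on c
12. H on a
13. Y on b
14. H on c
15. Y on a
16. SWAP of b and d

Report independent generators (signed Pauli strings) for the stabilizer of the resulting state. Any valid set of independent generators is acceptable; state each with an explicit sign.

The final state is stabilized by the group generated by -XIII, -IIYI, -IIIX, -IZII; other independent generating sets are equally valid.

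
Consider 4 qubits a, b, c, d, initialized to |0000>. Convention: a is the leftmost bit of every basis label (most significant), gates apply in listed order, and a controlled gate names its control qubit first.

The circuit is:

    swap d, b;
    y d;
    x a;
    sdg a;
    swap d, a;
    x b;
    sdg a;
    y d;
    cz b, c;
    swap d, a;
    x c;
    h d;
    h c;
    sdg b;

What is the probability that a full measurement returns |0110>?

Outcome |0110> occurs with probability 1/4.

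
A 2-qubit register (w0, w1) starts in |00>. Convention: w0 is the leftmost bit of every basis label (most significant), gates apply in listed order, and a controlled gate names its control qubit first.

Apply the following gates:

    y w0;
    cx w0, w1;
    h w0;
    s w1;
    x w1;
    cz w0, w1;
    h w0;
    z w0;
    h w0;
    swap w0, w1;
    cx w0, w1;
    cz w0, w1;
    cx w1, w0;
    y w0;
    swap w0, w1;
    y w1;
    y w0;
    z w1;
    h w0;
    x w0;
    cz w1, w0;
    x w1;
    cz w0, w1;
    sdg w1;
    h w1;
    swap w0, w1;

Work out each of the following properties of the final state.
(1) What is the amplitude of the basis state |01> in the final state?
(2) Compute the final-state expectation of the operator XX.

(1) The amplitude on |01> is sqrt(2)*(-1 + I)/4.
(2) The expectation value of XX is -1.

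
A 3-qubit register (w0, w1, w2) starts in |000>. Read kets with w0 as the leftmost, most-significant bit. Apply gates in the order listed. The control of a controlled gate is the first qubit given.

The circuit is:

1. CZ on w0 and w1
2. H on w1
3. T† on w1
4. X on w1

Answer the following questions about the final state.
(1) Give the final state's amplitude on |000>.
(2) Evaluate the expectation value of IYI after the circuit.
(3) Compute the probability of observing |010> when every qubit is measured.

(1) The amplitude on |000> is -sqrt(2)*exp(3*I*pi/4)/2.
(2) The expectation value of IYI is sqrt(2)/2.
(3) The probability of measuring |010> is 1/2.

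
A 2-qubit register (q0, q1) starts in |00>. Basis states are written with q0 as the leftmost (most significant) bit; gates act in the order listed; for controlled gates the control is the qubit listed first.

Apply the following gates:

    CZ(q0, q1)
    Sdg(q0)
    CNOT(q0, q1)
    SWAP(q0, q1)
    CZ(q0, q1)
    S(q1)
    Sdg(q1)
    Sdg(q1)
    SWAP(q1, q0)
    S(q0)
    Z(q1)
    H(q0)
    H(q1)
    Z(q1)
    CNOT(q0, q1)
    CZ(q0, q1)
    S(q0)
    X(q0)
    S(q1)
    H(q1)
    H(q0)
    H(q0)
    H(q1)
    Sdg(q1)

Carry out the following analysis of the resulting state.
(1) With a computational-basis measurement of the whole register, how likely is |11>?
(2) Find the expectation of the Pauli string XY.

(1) A full measurement returns |11> with probability 1/4. Key observation: the block from step 19 through step 24 cancels to the identity and can be dropped.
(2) The observable XY averages to -1.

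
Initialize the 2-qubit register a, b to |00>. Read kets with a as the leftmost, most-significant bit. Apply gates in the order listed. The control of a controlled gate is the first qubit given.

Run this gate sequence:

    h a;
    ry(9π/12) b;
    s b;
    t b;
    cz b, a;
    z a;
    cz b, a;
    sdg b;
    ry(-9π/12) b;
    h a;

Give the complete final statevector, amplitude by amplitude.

The final amplitudes are 0 on |00>, 0 on |01>, -sqrt(2)/4 + 1/2 + sqrt(2)*exp(I*pi/4)/4 + exp(I*pi/4)/2 on |10>, sqrt(2)*(-1 + exp(I*pi/4))/4 on |11>.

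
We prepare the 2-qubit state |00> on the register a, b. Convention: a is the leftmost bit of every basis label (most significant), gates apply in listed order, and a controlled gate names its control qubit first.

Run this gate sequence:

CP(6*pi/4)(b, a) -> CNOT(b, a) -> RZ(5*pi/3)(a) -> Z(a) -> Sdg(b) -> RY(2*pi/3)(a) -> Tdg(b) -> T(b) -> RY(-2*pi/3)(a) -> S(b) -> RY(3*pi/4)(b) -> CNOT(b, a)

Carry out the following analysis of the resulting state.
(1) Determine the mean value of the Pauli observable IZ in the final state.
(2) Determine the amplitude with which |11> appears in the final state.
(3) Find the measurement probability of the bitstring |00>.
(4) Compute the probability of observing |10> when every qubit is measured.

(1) In the final state, IZ has expectation -sqrt(2)/2. Key observation: gates 5-10 undo each other exactly, leaving only the rest of the circuit to track.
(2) |11> carries amplitude -sqrt(sqrt(2) + 2)*exp(I*pi/6)/2 in the final state.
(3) The probability of measuring |00> is 1/2 - sqrt(2)/4.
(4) The probability of measuring |10> is 0.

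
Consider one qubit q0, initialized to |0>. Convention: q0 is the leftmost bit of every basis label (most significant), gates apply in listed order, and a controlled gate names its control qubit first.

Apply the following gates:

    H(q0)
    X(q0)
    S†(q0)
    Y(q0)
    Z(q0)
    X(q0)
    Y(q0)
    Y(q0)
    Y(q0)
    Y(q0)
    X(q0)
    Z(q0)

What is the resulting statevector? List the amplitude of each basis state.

The resulting statevector has amplitude -sqrt(2)/2 on |0>, sqrt(2)*I/2 on |1>. Key observation: the block from step 5 through step 12 cancels to the identity and can be dropped.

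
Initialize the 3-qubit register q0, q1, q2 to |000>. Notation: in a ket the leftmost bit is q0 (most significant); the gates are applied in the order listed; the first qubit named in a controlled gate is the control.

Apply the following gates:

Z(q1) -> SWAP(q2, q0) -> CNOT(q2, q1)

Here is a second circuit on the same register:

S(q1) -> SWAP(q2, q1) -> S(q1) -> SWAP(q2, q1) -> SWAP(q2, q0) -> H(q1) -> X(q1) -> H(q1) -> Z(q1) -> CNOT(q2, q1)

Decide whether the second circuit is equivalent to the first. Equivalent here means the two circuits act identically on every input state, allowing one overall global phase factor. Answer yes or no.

No, they are not equivalent — no single phase factor reconciles the two unitaries.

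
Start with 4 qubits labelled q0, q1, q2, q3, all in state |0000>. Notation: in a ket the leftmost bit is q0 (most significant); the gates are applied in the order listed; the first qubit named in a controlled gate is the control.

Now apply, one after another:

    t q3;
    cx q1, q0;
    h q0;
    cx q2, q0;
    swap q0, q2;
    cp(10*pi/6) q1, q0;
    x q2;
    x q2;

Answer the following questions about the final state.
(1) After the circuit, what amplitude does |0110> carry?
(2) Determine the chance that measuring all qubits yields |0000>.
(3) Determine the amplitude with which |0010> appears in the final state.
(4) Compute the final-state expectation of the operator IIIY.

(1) The final state's coefficient on |0110> equals 0. Key observation: steps 7-8 multiply out to the identity, so the circuit reduces to the remaining gates.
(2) A full measurement returns |0000> with probability 1/2.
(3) |0010> carries amplitude sqrt(2)/2 in the final state.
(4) The observable IIIY averages to 0.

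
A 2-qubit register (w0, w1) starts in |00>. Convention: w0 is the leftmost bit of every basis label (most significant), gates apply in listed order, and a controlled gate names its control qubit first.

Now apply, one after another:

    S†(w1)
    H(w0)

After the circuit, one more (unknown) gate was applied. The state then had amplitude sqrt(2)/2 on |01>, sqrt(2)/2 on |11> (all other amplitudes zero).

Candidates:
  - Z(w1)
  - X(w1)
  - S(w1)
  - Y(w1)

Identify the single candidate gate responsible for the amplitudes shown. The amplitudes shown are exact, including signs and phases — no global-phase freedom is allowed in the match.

It was X(w1) that produced the state shown.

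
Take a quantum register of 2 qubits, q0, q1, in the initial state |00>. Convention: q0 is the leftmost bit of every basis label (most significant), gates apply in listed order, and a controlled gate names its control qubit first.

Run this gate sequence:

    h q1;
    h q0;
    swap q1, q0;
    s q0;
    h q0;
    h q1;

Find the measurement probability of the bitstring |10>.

The probability of measuring |10> is 1/2.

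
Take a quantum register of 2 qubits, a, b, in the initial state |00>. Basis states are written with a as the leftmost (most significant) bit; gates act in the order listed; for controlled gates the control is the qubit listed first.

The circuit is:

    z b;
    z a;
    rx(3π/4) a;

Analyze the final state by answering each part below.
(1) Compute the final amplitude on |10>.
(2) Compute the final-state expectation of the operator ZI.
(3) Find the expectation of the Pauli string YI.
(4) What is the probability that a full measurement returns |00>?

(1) The amplitude on |10> is -I*sqrt(sqrt(2) + 2)/2.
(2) The observable ZI averages to -sqrt(2)/2.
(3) In the final state, YI has expectation -sqrt(2)/2.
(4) The probability of measuring |00> is 1/2 - sqrt(2)/4.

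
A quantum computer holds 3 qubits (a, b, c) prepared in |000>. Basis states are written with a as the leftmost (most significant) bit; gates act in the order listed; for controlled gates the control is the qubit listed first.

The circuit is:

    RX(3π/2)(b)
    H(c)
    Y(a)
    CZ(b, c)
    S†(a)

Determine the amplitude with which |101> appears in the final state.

|101> carries amplitude -1/2 in the final state.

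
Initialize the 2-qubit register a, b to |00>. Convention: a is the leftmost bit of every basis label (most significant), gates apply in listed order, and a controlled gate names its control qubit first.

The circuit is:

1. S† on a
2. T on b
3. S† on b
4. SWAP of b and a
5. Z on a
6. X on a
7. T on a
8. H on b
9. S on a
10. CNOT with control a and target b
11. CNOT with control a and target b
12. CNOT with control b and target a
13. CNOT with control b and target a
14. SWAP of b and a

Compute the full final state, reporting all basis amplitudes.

The final amplitudes are 0 on |00>, sqrt(2)*exp(3*I*pi/4)/2 on |01>, 0 on |10>, sqrt(2)*exp(3*I*pi/4)/2 on |11>.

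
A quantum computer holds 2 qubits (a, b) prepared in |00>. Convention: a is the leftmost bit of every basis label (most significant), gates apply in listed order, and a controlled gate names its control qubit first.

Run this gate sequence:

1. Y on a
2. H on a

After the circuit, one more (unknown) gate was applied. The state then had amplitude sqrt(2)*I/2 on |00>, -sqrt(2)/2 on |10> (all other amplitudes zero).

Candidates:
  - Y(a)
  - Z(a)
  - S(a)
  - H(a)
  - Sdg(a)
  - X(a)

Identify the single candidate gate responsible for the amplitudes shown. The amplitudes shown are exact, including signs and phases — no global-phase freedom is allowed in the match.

It was Sdg(a) that produced the state shown.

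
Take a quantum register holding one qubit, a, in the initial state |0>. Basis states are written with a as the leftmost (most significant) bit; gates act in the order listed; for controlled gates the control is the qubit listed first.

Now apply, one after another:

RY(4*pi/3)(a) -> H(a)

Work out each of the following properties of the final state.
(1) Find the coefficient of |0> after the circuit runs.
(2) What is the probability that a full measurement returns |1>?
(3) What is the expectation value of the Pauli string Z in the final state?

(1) The amplitude on |0> is -sqrt(2)/4 + sqrt(6)/4.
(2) A full measurement returns |1> with probability sqrt(3)/4 + 1/2.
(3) The expectation value of Z is -sqrt(3)/2.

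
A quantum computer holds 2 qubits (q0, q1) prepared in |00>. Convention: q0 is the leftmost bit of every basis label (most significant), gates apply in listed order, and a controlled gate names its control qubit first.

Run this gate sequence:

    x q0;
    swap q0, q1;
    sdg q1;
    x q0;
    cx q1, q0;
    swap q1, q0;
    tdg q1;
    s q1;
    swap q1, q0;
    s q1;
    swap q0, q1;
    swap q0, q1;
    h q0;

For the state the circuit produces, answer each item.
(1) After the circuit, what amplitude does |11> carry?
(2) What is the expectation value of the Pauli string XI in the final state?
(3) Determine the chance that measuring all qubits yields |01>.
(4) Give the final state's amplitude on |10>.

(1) The amplitude on |11> is sqrt(2)/2.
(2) In the final state, XI has expectation 1.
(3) The probability of measuring |01> is 1/2.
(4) |10> carries amplitude 0 in the final state.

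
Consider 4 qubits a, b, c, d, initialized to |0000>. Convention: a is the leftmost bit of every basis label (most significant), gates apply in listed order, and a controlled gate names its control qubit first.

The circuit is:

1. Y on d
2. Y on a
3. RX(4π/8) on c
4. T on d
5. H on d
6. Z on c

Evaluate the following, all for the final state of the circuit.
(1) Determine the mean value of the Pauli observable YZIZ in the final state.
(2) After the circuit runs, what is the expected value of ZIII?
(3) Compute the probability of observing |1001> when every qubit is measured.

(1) The observable YZIZ averages to 0.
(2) The observable ZIII averages to -1.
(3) The probability of measuring |1001> is 1/4.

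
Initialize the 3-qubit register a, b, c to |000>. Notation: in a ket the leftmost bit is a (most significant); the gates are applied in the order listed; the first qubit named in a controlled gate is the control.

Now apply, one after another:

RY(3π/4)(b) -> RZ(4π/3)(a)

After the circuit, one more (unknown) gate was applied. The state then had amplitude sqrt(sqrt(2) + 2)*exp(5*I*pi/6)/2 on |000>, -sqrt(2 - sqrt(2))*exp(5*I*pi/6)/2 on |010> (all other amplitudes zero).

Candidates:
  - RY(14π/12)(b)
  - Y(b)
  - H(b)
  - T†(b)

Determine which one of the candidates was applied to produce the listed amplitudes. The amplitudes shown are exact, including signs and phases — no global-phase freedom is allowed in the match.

The unique candidate consistent with the amplitudes is Y(b).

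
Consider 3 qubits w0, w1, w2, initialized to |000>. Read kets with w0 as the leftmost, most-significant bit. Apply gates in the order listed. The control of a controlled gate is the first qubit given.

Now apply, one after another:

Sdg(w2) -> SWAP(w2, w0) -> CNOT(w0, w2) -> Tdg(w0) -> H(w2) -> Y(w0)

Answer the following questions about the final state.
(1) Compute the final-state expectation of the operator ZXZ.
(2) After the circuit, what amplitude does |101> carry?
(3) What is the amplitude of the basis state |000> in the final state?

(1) The observable ZXZ averages to 0.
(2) The final state's coefficient on |101> equals sqrt(2)*I/2.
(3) The amplitude on |000> is 0.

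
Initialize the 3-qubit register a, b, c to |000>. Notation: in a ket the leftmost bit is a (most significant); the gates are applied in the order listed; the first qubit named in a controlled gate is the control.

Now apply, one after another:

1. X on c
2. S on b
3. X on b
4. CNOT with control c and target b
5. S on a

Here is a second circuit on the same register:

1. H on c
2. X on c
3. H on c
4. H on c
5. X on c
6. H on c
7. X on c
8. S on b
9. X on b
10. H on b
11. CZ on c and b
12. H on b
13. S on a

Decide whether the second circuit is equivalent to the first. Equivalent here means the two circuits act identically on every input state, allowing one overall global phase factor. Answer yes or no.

Yes — the two circuits implement the same unitary up to a global phase.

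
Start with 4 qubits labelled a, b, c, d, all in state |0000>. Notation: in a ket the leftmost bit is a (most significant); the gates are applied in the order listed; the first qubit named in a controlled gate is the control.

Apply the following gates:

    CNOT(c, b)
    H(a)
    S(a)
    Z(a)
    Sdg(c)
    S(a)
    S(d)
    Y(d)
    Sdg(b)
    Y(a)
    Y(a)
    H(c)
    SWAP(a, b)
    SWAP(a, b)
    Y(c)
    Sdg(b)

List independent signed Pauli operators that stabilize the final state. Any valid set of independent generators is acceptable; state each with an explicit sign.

The final state is stabilized by the group generated by +XIII, -IIXI, +IZII, -IIIZ; other independent generating sets are equally valid. Key observation: gates 13-14 undo each other exactly, leaving only the rest of the circuit to track.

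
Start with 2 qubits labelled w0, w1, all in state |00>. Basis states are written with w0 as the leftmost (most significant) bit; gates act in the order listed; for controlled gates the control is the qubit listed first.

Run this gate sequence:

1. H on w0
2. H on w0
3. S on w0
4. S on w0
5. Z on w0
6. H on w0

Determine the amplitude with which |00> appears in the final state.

The final state's coefficient on |00> equals sqrt(2)/2. Key observation: the block from step 1 through step 2 cancels to the identity and can be dropped.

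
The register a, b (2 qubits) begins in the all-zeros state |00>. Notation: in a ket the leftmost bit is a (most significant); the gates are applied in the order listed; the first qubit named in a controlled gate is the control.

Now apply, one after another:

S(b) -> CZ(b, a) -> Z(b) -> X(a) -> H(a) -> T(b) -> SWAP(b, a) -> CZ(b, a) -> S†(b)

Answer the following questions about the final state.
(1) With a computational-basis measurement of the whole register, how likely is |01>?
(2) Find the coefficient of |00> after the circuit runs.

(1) Outcome |01> occurs with probability 1/2.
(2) The final state's coefficient on |00> equals sqrt(2)/2.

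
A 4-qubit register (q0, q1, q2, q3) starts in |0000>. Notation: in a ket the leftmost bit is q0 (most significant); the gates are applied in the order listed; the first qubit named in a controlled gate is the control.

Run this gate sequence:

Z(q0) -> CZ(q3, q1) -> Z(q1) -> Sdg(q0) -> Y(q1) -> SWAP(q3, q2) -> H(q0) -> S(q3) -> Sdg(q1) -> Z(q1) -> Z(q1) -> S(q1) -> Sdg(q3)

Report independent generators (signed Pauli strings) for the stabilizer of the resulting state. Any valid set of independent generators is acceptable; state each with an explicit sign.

One valid set of independent stabilizer generators is +XIII, -IZII, +IIZI, +IIIZ (any independent generating set of the same group is equally correct). Key observation: the block from step 8 through step 13 cancels to the identity and can be dropped.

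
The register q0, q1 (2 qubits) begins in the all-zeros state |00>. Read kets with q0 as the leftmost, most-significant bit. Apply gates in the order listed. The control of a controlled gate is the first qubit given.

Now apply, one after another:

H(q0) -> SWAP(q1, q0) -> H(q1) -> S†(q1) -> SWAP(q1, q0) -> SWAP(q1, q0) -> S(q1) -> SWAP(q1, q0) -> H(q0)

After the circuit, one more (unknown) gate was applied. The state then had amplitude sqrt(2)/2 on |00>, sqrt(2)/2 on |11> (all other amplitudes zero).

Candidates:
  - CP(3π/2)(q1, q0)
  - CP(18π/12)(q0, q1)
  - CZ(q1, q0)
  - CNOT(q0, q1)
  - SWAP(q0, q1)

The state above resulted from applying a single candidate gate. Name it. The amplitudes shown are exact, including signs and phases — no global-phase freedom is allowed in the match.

It was CNOT(q0, q1) that produced the state shown.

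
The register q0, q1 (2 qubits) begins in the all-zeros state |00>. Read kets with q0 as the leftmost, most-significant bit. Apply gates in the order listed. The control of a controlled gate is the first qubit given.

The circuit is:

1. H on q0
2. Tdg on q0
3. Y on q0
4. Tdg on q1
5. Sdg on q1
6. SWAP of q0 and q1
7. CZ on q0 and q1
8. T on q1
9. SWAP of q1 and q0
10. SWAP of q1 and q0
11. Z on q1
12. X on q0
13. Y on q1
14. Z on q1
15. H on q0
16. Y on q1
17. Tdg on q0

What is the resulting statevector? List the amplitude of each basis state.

After the circuit, the state carries amplitude exp(I*pi/4)/2 on |00>, -exp(3*I*pi/4)/2 on |01>, -1/2 on |10>, I/2 on |11>.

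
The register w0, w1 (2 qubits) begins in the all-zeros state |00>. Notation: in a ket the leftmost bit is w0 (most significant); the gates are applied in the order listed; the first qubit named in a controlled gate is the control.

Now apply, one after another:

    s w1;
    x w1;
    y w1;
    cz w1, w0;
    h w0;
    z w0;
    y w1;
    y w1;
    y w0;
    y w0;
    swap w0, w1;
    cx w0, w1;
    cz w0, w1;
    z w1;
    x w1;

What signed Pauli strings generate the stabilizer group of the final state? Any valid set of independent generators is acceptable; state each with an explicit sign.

The final state is stabilized by the group generated by +IX, +ZI; other independent generating sets are equally valid.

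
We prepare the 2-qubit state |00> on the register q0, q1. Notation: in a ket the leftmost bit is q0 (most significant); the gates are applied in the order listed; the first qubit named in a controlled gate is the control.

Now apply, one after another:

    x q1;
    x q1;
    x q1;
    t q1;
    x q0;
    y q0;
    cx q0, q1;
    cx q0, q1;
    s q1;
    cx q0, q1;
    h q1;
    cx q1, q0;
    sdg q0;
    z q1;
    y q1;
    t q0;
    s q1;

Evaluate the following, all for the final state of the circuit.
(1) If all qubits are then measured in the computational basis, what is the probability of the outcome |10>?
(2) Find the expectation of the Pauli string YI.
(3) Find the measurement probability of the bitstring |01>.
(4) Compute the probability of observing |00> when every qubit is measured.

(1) A full measurement returns |10> with probability 1/2. Key observation: gates 1-2 undo each other exactly, leaving only the rest of the circuit to track.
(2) The observable YI averages to 0.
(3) A full measurement returns |01> with probability 1/2.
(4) Outcome |00> occurs with probability 0.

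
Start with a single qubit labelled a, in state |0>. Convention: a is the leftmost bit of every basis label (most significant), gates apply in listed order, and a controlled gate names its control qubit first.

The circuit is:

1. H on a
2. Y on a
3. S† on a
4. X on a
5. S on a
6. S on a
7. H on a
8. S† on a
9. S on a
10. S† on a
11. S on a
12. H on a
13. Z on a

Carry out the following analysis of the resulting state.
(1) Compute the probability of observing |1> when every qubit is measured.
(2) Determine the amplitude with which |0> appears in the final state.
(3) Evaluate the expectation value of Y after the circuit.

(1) A full measurement returns |1> with probability 1/2.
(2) The final state's coefficient on |0> equals sqrt(2)/2.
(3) The observable Y averages to -1.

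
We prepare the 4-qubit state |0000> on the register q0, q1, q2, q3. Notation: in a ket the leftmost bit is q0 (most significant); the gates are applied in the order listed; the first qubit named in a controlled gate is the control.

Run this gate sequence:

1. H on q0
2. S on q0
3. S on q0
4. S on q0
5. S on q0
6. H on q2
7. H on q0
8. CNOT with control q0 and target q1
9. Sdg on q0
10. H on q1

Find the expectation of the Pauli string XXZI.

The expectation value of XXZI is 0. Key observation: steps 2-5 multiply out to the identity, so the circuit reduces to the remaining gates.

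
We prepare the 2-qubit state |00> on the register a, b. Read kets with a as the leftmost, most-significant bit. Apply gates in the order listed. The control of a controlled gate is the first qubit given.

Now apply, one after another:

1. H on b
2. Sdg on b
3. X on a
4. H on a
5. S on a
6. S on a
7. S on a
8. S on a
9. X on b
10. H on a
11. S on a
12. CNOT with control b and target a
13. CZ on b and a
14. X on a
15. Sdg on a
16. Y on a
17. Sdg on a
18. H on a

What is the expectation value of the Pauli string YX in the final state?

The observable YX averages to -1. Key observation: steps 5-8 multiply out to the identity, so the circuit reduces to the remaining gates.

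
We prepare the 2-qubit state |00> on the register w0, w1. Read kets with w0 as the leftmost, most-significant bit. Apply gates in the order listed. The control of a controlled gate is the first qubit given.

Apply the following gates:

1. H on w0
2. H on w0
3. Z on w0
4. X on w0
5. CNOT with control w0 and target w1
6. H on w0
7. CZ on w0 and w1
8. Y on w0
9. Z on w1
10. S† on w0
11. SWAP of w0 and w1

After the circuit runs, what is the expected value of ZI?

The observable ZI averages to -1. Key observation: steps 1-2 multiply out to the identity, so the circuit reduces to the remaining gates.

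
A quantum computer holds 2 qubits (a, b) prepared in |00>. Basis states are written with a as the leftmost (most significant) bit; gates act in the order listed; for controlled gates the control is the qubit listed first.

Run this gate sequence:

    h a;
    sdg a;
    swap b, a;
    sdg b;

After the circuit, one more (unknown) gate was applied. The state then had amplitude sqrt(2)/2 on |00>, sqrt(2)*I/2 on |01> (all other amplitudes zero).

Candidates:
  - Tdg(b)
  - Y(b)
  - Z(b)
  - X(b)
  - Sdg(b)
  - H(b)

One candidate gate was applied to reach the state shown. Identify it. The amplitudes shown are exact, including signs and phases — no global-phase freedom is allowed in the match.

The unique candidate consistent with the amplitudes is Sdg(b).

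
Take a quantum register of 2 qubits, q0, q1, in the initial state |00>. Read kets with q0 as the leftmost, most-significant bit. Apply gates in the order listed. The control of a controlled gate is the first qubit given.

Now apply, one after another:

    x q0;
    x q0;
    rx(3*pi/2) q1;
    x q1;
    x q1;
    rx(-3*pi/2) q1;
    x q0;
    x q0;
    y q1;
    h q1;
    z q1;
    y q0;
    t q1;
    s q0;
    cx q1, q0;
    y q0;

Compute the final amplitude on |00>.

|00> carries amplitude -sqrt(2)/2 in the final state. Key observation: steps 1-8 multiply out to the identity, so the circuit reduces to the remaining gates.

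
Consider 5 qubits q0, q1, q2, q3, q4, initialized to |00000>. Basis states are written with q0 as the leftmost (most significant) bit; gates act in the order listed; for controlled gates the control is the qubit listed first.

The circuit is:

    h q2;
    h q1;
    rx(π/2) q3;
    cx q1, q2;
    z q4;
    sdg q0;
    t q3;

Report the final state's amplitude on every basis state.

The resulting statevector has amplitude sqrt(2)/4 on |00000>, -sqrt(2)*exp(3*I*pi/4)/4 on |00010>, sqrt(2)/4 on |00100>, -sqrt(2)*exp(3*I*pi/4)/4 on |00110>, sqrt(2)/4 on |01000>, -sqrt(2)*exp(3*I*pi/4)/4 on |01010>, sqrt(2)/4 on |01100>, -sqrt(2)*exp(3*I*pi/4)/4 on |01110>, and 0 on every other basis state.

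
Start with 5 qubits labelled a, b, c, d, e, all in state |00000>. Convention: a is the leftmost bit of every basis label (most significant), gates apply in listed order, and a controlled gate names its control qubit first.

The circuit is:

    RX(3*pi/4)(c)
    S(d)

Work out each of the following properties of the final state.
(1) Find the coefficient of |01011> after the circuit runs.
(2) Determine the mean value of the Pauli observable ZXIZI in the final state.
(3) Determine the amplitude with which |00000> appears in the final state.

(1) The final state's coefficient on |01011> equals 0.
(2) In the final state, ZXIZI has expectation 0.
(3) |00000> carries amplitude sqrt(2 - sqrt(2))/2 in the final state.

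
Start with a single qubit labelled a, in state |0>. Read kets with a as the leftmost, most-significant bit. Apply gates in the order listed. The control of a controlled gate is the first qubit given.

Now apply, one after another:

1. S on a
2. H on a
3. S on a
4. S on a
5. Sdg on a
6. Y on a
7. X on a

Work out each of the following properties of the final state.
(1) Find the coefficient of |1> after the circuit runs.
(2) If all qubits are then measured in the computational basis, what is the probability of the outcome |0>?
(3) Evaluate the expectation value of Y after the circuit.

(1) |1> carries amplitude sqrt(2)/2 in the final state.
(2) A full measurement returns |0> with probability 1/2.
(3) In the final state, Y has expectation -1.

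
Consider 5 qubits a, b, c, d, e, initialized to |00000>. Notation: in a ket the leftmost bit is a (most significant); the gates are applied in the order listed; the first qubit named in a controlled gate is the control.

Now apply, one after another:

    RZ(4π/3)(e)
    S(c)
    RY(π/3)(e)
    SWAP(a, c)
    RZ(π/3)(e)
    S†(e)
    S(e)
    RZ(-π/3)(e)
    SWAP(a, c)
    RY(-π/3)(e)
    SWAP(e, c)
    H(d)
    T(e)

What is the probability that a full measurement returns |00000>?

The probability of measuring |00000> is 1/2. Key observation: steps 3-10 multiply out to the identity, so the circuit reduces to the remaining gates.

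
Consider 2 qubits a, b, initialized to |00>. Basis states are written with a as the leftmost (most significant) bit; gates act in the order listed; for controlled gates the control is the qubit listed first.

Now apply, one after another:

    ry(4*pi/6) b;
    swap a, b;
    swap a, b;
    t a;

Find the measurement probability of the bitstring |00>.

A full measurement returns |00> with probability 1/4. Key observation: gates 2-3 undo each other exactly, leaving only the rest of the circuit to track.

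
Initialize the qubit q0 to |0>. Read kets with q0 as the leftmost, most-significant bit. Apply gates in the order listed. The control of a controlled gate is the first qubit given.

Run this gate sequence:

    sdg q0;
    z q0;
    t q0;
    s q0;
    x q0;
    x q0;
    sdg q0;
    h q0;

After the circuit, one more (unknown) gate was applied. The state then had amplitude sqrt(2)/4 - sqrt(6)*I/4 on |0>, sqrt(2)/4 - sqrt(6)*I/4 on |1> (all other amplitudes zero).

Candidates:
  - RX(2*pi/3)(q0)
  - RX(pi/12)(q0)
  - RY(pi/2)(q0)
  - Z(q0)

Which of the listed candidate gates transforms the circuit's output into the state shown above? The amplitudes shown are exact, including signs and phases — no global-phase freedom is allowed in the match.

It was RX(2*pi/3)(q0) that produced the state shown. Key observation: gates 4-7 undo each other exactly, leaving only the rest of the circuit to track.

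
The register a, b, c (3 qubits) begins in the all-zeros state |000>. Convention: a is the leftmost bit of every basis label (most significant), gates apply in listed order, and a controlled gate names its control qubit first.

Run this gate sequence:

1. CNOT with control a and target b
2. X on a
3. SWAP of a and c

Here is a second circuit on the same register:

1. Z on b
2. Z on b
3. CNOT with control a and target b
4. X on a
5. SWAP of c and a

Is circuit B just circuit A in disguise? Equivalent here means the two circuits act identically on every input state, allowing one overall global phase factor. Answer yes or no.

Yes — the two circuits implement the same unitary up to a global phase.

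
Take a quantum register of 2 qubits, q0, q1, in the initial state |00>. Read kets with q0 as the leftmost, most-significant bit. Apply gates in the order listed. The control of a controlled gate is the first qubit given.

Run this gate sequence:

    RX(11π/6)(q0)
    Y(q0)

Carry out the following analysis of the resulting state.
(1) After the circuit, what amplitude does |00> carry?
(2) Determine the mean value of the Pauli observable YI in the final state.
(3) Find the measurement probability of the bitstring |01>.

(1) The amplitude on |00> is -sqrt(6)/4 + sqrt(2)/4.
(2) The expectation value of YI is 1/2.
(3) Outcome |01> occurs with probability 0.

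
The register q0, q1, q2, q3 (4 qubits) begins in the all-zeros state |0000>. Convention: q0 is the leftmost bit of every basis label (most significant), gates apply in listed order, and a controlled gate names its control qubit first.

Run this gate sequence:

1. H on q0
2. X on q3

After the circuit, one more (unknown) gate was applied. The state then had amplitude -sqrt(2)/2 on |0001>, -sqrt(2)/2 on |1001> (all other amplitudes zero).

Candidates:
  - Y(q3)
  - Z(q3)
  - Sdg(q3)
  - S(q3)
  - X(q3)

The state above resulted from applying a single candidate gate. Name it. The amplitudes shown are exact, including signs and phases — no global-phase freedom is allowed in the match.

It was Z(q3) that produced the state shown.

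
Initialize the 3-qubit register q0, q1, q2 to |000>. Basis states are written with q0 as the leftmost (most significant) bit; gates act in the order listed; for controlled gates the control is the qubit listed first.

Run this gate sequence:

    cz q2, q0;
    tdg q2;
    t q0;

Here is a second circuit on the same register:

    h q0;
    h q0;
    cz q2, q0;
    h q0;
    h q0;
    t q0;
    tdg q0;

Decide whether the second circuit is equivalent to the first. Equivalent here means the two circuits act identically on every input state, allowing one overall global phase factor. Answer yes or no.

No: there is an input state on which the two circuits produce genuinely different outputs (not merely differing by a phase).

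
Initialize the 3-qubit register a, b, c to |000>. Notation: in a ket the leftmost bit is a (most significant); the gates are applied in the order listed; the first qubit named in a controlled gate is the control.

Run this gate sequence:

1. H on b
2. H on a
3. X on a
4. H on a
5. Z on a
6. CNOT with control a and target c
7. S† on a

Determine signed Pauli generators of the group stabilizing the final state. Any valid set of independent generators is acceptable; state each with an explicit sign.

One valid set of independent stabilizer generators is +IXI, +ZII, +IIZ (any independent generating set of the same group is equally correct). Key observation: gates 2-5 undo each other exactly, leaving only the rest of the circuit to track.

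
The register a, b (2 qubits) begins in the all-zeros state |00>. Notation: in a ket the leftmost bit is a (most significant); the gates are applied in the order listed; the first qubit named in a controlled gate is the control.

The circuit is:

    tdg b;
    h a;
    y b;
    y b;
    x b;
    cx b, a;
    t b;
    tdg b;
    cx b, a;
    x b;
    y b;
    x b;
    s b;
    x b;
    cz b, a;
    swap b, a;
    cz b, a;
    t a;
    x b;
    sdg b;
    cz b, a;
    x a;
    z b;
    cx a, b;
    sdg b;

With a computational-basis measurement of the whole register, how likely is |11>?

The probability of measuring |11> is 0. Key observation: gates 4-11 undo each other exactly, leaving only the rest of the circuit to track.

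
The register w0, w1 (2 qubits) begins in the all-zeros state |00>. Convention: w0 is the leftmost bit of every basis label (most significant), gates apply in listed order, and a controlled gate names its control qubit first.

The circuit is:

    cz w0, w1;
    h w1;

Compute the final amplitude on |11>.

The amplitude on |11> is 0.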